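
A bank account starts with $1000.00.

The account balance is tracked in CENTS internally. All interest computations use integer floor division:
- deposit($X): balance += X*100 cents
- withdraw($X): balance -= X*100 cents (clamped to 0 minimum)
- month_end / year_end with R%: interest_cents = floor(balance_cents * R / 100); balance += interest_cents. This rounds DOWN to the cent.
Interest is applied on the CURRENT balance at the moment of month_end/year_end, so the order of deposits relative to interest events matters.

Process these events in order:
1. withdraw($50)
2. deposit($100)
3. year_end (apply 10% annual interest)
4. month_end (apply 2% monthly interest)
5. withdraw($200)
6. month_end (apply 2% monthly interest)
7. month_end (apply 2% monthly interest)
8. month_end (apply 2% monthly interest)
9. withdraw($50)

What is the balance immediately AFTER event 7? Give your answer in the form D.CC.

After 1 (withdraw($50)): balance=$950.00 total_interest=$0.00
After 2 (deposit($100)): balance=$1050.00 total_interest=$0.00
After 3 (year_end (apply 10% annual interest)): balance=$1155.00 total_interest=$105.00
After 4 (month_end (apply 2% monthly interest)): balance=$1178.10 total_interest=$128.10
After 5 (withdraw($200)): balance=$978.10 total_interest=$128.10
After 6 (month_end (apply 2% monthly interest)): balance=$997.66 total_interest=$147.66
After 7 (month_end (apply 2% monthly interest)): balance=$1017.61 total_interest=$167.61

Answer: 1017.61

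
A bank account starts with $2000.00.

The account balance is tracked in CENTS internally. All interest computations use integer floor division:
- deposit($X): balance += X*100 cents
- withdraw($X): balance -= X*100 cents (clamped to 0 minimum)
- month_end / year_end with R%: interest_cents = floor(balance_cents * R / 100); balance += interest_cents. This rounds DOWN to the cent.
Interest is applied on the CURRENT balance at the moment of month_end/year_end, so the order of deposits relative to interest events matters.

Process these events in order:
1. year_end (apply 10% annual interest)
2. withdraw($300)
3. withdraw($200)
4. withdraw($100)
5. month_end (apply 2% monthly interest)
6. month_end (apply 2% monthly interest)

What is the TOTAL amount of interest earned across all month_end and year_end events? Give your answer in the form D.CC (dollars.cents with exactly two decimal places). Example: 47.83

Answer: 264.64

Derivation:
After 1 (year_end (apply 10% annual interest)): balance=$2200.00 total_interest=$200.00
After 2 (withdraw($300)): balance=$1900.00 total_interest=$200.00
After 3 (withdraw($200)): balance=$1700.00 total_interest=$200.00
After 4 (withdraw($100)): balance=$1600.00 total_interest=$200.00
After 5 (month_end (apply 2% monthly interest)): balance=$1632.00 total_interest=$232.00
After 6 (month_end (apply 2% monthly interest)): balance=$1664.64 total_interest=$264.64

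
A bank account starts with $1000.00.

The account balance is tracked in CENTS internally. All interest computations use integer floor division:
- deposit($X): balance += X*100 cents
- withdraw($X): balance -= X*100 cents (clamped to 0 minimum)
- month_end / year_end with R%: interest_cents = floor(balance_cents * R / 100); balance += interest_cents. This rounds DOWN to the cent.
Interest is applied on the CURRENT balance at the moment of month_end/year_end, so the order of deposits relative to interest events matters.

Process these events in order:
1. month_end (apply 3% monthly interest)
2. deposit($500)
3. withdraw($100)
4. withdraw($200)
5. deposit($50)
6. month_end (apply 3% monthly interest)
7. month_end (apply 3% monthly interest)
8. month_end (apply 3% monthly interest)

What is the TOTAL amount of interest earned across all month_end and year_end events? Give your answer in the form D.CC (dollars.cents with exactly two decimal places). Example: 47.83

After 1 (month_end (apply 3% monthly interest)): balance=$1030.00 total_interest=$30.00
After 2 (deposit($500)): balance=$1530.00 total_interest=$30.00
After 3 (withdraw($100)): balance=$1430.00 total_interest=$30.00
After 4 (withdraw($200)): balance=$1230.00 total_interest=$30.00
After 5 (deposit($50)): balance=$1280.00 total_interest=$30.00
After 6 (month_end (apply 3% monthly interest)): balance=$1318.40 total_interest=$68.40
After 7 (month_end (apply 3% monthly interest)): balance=$1357.95 total_interest=$107.95
After 8 (month_end (apply 3% monthly interest)): balance=$1398.68 total_interest=$148.68

Answer: 148.68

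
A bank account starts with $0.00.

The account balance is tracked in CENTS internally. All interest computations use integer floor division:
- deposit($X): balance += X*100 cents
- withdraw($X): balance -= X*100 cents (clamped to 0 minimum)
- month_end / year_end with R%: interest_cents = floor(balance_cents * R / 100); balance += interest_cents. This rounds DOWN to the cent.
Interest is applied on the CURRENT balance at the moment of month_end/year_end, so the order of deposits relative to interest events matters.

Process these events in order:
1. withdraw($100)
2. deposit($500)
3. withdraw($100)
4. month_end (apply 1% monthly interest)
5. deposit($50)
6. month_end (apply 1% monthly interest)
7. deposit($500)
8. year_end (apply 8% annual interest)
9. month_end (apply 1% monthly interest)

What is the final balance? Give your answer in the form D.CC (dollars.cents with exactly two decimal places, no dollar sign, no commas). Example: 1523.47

Answer: 1045.57

Derivation:
After 1 (withdraw($100)): balance=$0.00 total_interest=$0.00
After 2 (deposit($500)): balance=$500.00 total_interest=$0.00
After 3 (withdraw($100)): balance=$400.00 total_interest=$0.00
After 4 (month_end (apply 1% monthly interest)): balance=$404.00 total_interest=$4.00
After 5 (deposit($50)): balance=$454.00 total_interest=$4.00
After 6 (month_end (apply 1% monthly interest)): balance=$458.54 total_interest=$8.54
After 7 (deposit($500)): balance=$958.54 total_interest=$8.54
After 8 (year_end (apply 8% annual interest)): balance=$1035.22 total_interest=$85.22
After 9 (month_end (apply 1% monthly interest)): balance=$1045.57 total_interest=$95.57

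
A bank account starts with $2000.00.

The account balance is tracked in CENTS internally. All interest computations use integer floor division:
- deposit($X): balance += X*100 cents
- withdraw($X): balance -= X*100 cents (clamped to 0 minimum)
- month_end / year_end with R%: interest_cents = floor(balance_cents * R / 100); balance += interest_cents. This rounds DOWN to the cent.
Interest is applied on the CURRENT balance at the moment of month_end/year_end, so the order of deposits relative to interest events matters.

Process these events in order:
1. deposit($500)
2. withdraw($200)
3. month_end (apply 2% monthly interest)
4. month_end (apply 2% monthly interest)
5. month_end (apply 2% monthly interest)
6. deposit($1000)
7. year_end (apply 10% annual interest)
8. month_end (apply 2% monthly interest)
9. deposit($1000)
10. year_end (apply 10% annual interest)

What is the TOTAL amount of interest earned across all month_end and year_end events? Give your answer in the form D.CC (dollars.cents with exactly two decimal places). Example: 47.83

After 1 (deposit($500)): balance=$2500.00 total_interest=$0.00
After 2 (withdraw($200)): balance=$2300.00 total_interest=$0.00
After 3 (month_end (apply 2% monthly interest)): balance=$2346.00 total_interest=$46.00
After 4 (month_end (apply 2% monthly interest)): balance=$2392.92 total_interest=$92.92
After 5 (month_end (apply 2% monthly interest)): balance=$2440.77 total_interest=$140.77
After 6 (deposit($1000)): balance=$3440.77 total_interest=$140.77
After 7 (year_end (apply 10% annual interest)): balance=$3784.84 total_interest=$484.84
After 8 (month_end (apply 2% monthly interest)): balance=$3860.53 total_interest=$560.53
After 9 (deposit($1000)): balance=$4860.53 total_interest=$560.53
After 10 (year_end (apply 10% annual interest)): balance=$5346.58 total_interest=$1046.58

Answer: 1046.58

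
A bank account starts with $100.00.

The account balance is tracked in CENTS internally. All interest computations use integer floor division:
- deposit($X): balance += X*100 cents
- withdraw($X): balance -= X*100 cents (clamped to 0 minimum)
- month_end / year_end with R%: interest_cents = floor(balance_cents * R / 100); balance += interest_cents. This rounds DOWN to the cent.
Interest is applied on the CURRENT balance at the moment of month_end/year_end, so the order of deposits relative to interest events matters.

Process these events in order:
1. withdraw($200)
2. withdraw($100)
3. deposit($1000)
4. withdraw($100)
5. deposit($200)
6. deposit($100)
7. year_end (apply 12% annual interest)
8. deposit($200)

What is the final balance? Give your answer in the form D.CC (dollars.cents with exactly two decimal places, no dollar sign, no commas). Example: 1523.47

Answer: 1544.00

Derivation:
After 1 (withdraw($200)): balance=$0.00 total_interest=$0.00
After 2 (withdraw($100)): balance=$0.00 total_interest=$0.00
After 3 (deposit($1000)): balance=$1000.00 total_interest=$0.00
After 4 (withdraw($100)): balance=$900.00 total_interest=$0.00
After 5 (deposit($200)): balance=$1100.00 total_interest=$0.00
After 6 (deposit($100)): balance=$1200.00 total_interest=$0.00
After 7 (year_end (apply 12% annual interest)): balance=$1344.00 total_interest=$144.00
After 8 (deposit($200)): balance=$1544.00 total_interest=$144.00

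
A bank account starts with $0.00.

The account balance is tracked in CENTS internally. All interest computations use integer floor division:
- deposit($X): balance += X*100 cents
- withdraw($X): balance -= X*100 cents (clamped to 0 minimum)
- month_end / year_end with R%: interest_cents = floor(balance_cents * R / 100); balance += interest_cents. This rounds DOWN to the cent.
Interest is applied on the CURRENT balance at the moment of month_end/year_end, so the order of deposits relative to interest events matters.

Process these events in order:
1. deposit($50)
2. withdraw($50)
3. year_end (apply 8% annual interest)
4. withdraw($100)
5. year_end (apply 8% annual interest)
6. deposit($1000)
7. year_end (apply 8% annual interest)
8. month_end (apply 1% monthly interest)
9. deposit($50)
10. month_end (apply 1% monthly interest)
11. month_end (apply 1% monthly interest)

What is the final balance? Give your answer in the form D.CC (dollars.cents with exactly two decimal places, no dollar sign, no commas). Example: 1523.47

After 1 (deposit($50)): balance=$50.00 total_interest=$0.00
After 2 (withdraw($50)): balance=$0.00 total_interest=$0.00
After 3 (year_end (apply 8% annual interest)): balance=$0.00 total_interest=$0.00
After 4 (withdraw($100)): balance=$0.00 total_interest=$0.00
After 5 (year_end (apply 8% annual interest)): balance=$0.00 total_interest=$0.00
After 6 (deposit($1000)): balance=$1000.00 total_interest=$0.00
After 7 (year_end (apply 8% annual interest)): balance=$1080.00 total_interest=$80.00
After 8 (month_end (apply 1% monthly interest)): balance=$1090.80 total_interest=$90.80
After 9 (deposit($50)): balance=$1140.80 total_interest=$90.80
After 10 (month_end (apply 1% monthly interest)): balance=$1152.20 total_interest=$102.20
After 11 (month_end (apply 1% monthly interest)): balance=$1163.72 total_interest=$113.72

Answer: 1163.72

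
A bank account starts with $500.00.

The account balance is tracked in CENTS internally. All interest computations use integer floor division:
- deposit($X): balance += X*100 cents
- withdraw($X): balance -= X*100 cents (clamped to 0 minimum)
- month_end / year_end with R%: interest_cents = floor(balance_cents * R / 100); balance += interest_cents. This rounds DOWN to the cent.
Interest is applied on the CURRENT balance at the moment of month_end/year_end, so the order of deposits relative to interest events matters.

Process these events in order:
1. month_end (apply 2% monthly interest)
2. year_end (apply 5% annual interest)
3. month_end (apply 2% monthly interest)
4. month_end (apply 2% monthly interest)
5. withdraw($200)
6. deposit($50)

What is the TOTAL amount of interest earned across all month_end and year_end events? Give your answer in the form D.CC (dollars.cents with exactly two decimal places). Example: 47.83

After 1 (month_end (apply 2% monthly interest)): balance=$510.00 total_interest=$10.00
After 2 (year_end (apply 5% annual interest)): balance=$535.50 total_interest=$35.50
After 3 (month_end (apply 2% monthly interest)): balance=$546.21 total_interest=$46.21
After 4 (month_end (apply 2% monthly interest)): balance=$557.13 total_interest=$57.13
After 5 (withdraw($200)): balance=$357.13 total_interest=$57.13
After 6 (deposit($50)): balance=$407.13 total_interest=$57.13

Answer: 57.13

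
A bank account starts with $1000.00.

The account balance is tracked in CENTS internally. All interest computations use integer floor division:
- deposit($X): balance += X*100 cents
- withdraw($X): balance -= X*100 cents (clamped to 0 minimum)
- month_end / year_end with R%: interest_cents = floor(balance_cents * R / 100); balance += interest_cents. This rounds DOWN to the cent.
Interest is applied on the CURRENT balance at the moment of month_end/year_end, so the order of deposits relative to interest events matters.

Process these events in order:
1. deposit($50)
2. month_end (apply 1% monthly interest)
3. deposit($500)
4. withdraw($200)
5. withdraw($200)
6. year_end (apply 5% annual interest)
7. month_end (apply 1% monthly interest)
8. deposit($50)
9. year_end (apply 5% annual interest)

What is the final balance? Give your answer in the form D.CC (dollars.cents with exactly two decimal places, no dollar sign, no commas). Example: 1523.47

After 1 (deposit($50)): balance=$1050.00 total_interest=$0.00
After 2 (month_end (apply 1% monthly interest)): balance=$1060.50 total_interest=$10.50
After 3 (deposit($500)): balance=$1560.50 total_interest=$10.50
After 4 (withdraw($200)): balance=$1360.50 total_interest=$10.50
After 5 (withdraw($200)): balance=$1160.50 total_interest=$10.50
After 6 (year_end (apply 5% annual interest)): balance=$1218.52 total_interest=$68.52
After 7 (month_end (apply 1% monthly interest)): balance=$1230.70 total_interest=$80.70
After 8 (deposit($50)): balance=$1280.70 total_interest=$80.70
After 9 (year_end (apply 5% annual interest)): balance=$1344.73 total_interest=$144.73

Answer: 1344.73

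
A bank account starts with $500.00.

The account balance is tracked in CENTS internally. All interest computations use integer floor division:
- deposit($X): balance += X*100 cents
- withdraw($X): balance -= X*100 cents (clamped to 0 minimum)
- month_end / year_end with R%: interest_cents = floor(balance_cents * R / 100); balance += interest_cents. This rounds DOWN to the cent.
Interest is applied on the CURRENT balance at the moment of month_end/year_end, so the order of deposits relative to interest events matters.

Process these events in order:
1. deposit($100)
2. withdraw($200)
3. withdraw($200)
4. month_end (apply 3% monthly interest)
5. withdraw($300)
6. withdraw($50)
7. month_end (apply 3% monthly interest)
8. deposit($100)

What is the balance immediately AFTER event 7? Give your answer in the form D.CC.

After 1 (deposit($100)): balance=$600.00 total_interest=$0.00
After 2 (withdraw($200)): balance=$400.00 total_interest=$0.00
After 3 (withdraw($200)): balance=$200.00 total_interest=$0.00
After 4 (month_end (apply 3% monthly interest)): balance=$206.00 total_interest=$6.00
After 5 (withdraw($300)): balance=$0.00 total_interest=$6.00
After 6 (withdraw($50)): balance=$0.00 total_interest=$6.00
After 7 (month_end (apply 3% monthly interest)): balance=$0.00 total_interest=$6.00

Answer: 0.00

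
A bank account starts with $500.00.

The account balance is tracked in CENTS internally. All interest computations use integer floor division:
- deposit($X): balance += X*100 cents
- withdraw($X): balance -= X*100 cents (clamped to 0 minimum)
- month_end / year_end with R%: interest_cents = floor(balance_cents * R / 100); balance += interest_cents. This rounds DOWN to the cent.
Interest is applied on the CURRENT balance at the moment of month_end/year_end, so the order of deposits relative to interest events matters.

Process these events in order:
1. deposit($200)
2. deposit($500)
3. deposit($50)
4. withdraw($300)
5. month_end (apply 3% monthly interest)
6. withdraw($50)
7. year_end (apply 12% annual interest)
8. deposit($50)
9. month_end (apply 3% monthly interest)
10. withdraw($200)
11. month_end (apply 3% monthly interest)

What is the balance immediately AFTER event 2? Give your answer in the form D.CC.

After 1 (deposit($200)): balance=$700.00 total_interest=$0.00
After 2 (deposit($500)): balance=$1200.00 total_interest=$0.00

Answer: 1200.00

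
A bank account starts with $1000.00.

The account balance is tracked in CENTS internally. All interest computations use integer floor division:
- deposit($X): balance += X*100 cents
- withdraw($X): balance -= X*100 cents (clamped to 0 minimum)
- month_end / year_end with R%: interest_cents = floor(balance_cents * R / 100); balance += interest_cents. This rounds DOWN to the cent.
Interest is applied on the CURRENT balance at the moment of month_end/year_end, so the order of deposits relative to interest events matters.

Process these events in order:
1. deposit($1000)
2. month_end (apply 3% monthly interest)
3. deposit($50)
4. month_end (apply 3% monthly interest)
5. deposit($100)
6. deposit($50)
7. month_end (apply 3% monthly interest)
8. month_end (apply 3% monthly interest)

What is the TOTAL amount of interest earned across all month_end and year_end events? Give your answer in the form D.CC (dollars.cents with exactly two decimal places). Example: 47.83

After 1 (deposit($1000)): balance=$2000.00 total_interest=$0.00
After 2 (month_end (apply 3% monthly interest)): balance=$2060.00 total_interest=$60.00
After 3 (deposit($50)): balance=$2110.00 total_interest=$60.00
After 4 (month_end (apply 3% monthly interest)): balance=$2173.30 total_interest=$123.30
After 5 (deposit($100)): balance=$2273.30 total_interest=$123.30
After 6 (deposit($50)): balance=$2323.30 total_interest=$123.30
After 7 (month_end (apply 3% monthly interest)): balance=$2392.99 total_interest=$192.99
After 8 (month_end (apply 3% monthly interest)): balance=$2464.77 total_interest=$264.77

Answer: 264.77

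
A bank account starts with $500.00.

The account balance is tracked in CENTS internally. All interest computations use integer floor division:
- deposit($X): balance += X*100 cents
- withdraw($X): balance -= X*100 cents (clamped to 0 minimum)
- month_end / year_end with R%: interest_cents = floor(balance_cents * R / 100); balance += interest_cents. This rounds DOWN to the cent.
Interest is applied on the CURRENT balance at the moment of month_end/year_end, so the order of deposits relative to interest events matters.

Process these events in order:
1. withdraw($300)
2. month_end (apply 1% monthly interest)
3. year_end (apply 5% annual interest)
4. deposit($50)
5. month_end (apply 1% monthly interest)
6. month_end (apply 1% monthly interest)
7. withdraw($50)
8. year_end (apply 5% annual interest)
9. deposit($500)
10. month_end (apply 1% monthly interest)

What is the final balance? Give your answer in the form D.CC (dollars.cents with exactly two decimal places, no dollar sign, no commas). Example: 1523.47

Answer: 735.50

Derivation:
After 1 (withdraw($300)): balance=$200.00 total_interest=$0.00
After 2 (month_end (apply 1% monthly interest)): balance=$202.00 total_interest=$2.00
After 3 (year_end (apply 5% annual interest)): balance=$212.10 total_interest=$12.10
After 4 (deposit($50)): balance=$262.10 total_interest=$12.10
After 5 (month_end (apply 1% monthly interest)): balance=$264.72 total_interest=$14.72
After 6 (month_end (apply 1% monthly interest)): balance=$267.36 total_interest=$17.36
After 7 (withdraw($50)): balance=$217.36 total_interest=$17.36
After 8 (year_end (apply 5% annual interest)): balance=$228.22 total_interest=$28.22
After 9 (deposit($500)): balance=$728.22 total_interest=$28.22
After 10 (month_end (apply 1% monthly interest)): balance=$735.50 total_interest=$35.50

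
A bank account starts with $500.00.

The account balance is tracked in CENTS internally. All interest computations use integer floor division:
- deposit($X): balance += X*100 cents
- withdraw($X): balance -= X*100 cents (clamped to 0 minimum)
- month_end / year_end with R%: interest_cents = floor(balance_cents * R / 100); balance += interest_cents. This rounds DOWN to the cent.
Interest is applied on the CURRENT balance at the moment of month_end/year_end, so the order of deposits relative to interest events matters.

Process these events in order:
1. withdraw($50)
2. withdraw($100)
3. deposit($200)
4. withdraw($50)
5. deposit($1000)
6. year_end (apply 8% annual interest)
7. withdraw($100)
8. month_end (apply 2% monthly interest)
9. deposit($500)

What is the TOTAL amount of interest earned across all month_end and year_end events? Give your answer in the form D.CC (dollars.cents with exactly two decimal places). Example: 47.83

Answer: 150.40

Derivation:
After 1 (withdraw($50)): balance=$450.00 total_interest=$0.00
After 2 (withdraw($100)): balance=$350.00 total_interest=$0.00
After 3 (deposit($200)): balance=$550.00 total_interest=$0.00
After 4 (withdraw($50)): balance=$500.00 total_interest=$0.00
After 5 (deposit($1000)): balance=$1500.00 total_interest=$0.00
After 6 (year_end (apply 8% annual interest)): balance=$1620.00 total_interest=$120.00
After 7 (withdraw($100)): balance=$1520.00 total_interest=$120.00
After 8 (month_end (apply 2% monthly interest)): balance=$1550.40 total_interest=$150.40
After 9 (deposit($500)): balance=$2050.40 total_interest=$150.40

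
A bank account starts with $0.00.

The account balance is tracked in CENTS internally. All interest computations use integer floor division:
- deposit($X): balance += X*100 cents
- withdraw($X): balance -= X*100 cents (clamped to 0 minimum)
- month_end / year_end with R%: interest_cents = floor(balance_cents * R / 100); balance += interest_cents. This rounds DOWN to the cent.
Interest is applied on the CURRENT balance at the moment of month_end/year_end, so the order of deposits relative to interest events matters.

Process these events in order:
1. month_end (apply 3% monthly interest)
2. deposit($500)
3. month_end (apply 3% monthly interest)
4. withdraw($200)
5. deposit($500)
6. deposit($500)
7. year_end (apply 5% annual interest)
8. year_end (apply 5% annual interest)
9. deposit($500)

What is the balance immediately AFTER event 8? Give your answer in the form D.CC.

Answer: 1449.78

Derivation:
After 1 (month_end (apply 3% monthly interest)): balance=$0.00 total_interest=$0.00
After 2 (deposit($500)): balance=$500.00 total_interest=$0.00
After 3 (month_end (apply 3% monthly interest)): balance=$515.00 total_interest=$15.00
After 4 (withdraw($200)): balance=$315.00 total_interest=$15.00
After 5 (deposit($500)): balance=$815.00 total_interest=$15.00
After 6 (deposit($500)): balance=$1315.00 total_interest=$15.00
After 7 (year_end (apply 5% annual interest)): balance=$1380.75 total_interest=$80.75
After 8 (year_end (apply 5% annual interest)): balance=$1449.78 total_interest=$149.78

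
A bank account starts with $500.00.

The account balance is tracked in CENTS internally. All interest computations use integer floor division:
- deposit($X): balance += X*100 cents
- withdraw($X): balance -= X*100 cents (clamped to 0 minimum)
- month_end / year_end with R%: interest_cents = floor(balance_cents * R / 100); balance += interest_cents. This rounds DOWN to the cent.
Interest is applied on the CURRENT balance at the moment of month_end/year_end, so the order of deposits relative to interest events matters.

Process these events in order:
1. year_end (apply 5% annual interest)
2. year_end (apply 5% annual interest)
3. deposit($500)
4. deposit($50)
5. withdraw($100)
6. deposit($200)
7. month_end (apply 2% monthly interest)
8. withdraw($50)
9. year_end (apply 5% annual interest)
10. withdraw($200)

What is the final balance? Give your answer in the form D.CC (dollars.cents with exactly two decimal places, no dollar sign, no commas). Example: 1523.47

Answer: 1034.03

Derivation:
After 1 (year_end (apply 5% annual interest)): balance=$525.00 total_interest=$25.00
After 2 (year_end (apply 5% annual interest)): balance=$551.25 total_interest=$51.25
After 3 (deposit($500)): balance=$1051.25 total_interest=$51.25
After 4 (deposit($50)): balance=$1101.25 total_interest=$51.25
After 5 (withdraw($100)): balance=$1001.25 total_interest=$51.25
After 6 (deposit($200)): balance=$1201.25 total_interest=$51.25
After 7 (month_end (apply 2% monthly interest)): balance=$1225.27 total_interest=$75.27
After 8 (withdraw($50)): balance=$1175.27 total_interest=$75.27
After 9 (year_end (apply 5% annual interest)): balance=$1234.03 total_interest=$134.03
After 10 (withdraw($200)): balance=$1034.03 total_interest=$134.03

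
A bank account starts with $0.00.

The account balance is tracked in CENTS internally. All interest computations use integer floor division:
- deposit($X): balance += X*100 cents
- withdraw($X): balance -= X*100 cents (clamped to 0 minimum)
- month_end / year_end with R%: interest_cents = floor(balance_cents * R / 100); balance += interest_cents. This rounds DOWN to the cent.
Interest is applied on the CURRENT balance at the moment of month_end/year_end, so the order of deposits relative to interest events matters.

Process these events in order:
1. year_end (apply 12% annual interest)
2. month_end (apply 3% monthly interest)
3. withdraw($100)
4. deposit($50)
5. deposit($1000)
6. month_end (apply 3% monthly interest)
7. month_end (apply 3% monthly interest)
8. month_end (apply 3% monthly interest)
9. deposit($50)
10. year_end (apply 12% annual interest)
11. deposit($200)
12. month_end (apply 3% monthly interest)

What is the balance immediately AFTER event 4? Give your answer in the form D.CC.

After 1 (year_end (apply 12% annual interest)): balance=$0.00 total_interest=$0.00
After 2 (month_end (apply 3% monthly interest)): balance=$0.00 total_interest=$0.00
After 3 (withdraw($100)): balance=$0.00 total_interest=$0.00
After 4 (deposit($50)): balance=$50.00 total_interest=$0.00

Answer: 50.00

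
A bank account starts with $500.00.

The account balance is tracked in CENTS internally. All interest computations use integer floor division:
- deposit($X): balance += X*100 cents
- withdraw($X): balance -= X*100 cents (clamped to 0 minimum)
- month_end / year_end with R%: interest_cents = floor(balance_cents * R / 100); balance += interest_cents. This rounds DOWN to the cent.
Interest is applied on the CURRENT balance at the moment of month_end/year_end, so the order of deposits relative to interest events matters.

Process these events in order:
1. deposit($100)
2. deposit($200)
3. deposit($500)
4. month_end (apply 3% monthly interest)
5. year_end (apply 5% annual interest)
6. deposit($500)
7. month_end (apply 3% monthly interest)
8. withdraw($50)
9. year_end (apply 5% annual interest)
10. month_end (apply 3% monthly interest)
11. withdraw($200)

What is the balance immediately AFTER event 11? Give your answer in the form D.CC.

Answer: 1869.03

Derivation:
After 1 (deposit($100)): balance=$600.00 total_interest=$0.00
After 2 (deposit($200)): balance=$800.00 total_interest=$0.00
After 3 (deposit($500)): balance=$1300.00 total_interest=$0.00
After 4 (month_end (apply 3% monthly interest)): balance=$1339.00 total_interest=$39.00
After 5 (year_end (apply 5% annual interest)): balance=$1405.95 total_interest=$105.95
After 6 (deposit($500)): balance=$1905.95 total_interest=$105.95
After 7 (month_end (apply 3% monthly interest)): balance=$1963.12 total_interest=$163.12
After 8 (withdraw($50)): balance=$1913.12 total_interest=$163.12
After 9 (year_end (apply 5% annual interest)): balance=$2008.77 total_interest=$258.77
After 10 (month_end (apply 3% monthly interest)): balance=$2069.03 total_interest=$319.03
After 11 (withdraw($200)): balance=$1869.03 total_interest=$319.03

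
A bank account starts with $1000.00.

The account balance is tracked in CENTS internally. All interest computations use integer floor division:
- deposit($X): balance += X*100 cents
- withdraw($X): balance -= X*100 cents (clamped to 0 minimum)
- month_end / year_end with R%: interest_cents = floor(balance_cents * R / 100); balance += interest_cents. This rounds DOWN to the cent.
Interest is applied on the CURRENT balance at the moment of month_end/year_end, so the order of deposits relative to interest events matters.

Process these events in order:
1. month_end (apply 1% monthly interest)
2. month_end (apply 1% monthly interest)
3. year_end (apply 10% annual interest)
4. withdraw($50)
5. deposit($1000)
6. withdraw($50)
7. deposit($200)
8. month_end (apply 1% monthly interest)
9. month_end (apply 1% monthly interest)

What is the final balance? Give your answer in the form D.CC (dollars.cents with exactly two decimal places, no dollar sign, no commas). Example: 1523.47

After 1 (month_end (apply 1% monthly interest)): balance=$1010.00 total_interest=$10.00
After 2 (month_end (apply 1% monthly interest)): balance=$1020.10 total_interest=$20.10
After 3 (year_end (apply 10% annual interest)): balance=$1122.11 total_interest=$122.11
After 4 (withdraw($50)): balance=$1072.11 total_interest=$122.11
After 5 (deposit($1000)): balance=$2072.11 total_interest=$122.11
After 6 (withdraw($50)): balance=$2022.11 total_interest=$122.11
After 7 (deposit($200)): balance=$2222.11 total_interest=$122.11
After 8 (month_end (apply 1% monthly interest)): balance=$2244.33 total_interest=$144.33
After 9 (month_end (apply 1% monthly interest)): balance=$2266.77 total_interest=$166.77

Answer: 2266.77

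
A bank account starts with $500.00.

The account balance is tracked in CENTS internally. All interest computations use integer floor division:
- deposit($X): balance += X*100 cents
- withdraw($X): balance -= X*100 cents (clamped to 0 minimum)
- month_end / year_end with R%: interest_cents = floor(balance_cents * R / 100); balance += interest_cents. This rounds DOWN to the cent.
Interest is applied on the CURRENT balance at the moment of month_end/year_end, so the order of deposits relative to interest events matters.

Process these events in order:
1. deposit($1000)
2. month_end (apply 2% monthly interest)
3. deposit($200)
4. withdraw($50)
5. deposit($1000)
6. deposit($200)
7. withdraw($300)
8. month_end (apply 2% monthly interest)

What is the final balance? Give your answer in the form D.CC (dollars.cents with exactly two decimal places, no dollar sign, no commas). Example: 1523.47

After 1 (deposit($1000)): balance=$1500.00 total_interest=$0.00
After 2 (month_end (apply 2% monthly interest)): balance=$1530.00 total_interest=$30.00
After 3 (deposit($200)): balance=$1730.00 total_interest=$30.00
After 4 (withdraw($50)): balance=$1680.00 total_interest=$30.00
After 5 (deposit($1000)): balance=$2680.00 total_interest=$30.00
After 6 (deposit($200)): balance=$2880.00 total_interest=$30.00
After 7 (withdraw($300)): balance=$2580.00 total_interest=$30.00
After 8 (month_end (apply 2% monthly interest)): balance=$2631.60 total_interest=$81.60

Answer: 2631.60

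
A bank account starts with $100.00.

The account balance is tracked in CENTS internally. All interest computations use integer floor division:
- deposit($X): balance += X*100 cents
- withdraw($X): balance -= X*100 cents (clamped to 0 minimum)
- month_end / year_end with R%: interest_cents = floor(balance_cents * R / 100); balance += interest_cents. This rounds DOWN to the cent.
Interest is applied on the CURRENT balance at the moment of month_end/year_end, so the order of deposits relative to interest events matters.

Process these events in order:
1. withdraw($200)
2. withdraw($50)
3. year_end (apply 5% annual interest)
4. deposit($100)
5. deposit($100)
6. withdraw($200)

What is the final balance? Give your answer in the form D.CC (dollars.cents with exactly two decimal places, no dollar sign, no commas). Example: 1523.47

Answer: 0.00

Derivation:
After 1 (withdraw($200)): balance=$0.00 total_interest=$0.00
After 2 (withdraw($50)): balance=$0.00 total_interest=$0.00
After 3 (year_end (apply 5% annual interest)): balance=$0.00 total_interest=$0.00
After 4 (deposit($100)): balance=$100.00 total_interest=$0.00
After 5 (deposit($100)): balance=$200.00 total_interest=$0.00
After 6 (withdraw($200)): balance=$0.00 total_interest=$0.00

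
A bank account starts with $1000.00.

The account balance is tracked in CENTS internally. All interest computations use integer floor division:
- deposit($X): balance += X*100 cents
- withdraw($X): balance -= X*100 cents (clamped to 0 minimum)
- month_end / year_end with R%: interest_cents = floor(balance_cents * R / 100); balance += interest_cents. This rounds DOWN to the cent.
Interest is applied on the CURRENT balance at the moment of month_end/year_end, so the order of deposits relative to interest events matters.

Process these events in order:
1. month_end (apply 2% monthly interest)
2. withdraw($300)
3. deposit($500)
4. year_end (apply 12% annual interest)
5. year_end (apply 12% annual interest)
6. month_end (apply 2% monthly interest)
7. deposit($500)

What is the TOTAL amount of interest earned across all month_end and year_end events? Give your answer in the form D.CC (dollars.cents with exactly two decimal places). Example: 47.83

After 1 (month_end (apply 2% monthly interest)): balance=$1020.00 total_interest=$20.00
After 2 (withdraw($300)): balance=$720.00 total_interest=$20.00
After 3 (deposit($500)): balance=$1220.00 total_interest=$20.00
After 4 (year_end (apply 12% annual interest)): balance=$1366.40 total_interest=$166.40
After 5 (year_end (apply 12% annual interest)): balance=$1530.36 total_interest=$330.36
After 6 (month_end (apply 2% monthly interest)): balance=$1560.96 total_interest=$360.96
After 7 (deposit($500)): balance=$2060.96 total_interest=$360.96

Answer: 360.96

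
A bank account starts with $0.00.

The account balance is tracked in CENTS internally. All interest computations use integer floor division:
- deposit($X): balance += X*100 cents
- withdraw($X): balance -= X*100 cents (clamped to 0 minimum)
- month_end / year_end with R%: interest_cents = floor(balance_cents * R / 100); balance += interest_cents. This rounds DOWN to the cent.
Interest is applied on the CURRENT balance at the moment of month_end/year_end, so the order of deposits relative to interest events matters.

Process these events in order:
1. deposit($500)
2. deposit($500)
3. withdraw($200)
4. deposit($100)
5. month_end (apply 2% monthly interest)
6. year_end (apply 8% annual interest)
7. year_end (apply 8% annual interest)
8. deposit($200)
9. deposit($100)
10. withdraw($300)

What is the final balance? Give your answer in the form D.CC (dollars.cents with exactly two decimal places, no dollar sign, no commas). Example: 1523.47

After 1 (deposit($500)): balance=$500.00 total_interest=$0.00
After 2 (deposit($500)): balance=$1000.00 total_interest=$0.00
After 3 (withdraw($200)): balance=$800.00 total_interest=$0.00
After 4 (deposit($100)): balance=$900.00 total_interest=$0.00
After 5 (month_end (apply 2% monthly interest)): balance=$918.00 total_interest=$18.00
After 6 (year_end (apply 8% annual interest)): balance=$991.44 total_interest=$91.44
After 7 (year_end (apply 8% annual interest)): balance=$1070.75 total_interest=$170.75
After 8 (deposit($200)): balance=$1270.75 total_interest=$170.75
After 9 (deposit($100)): balance=$1370.75 total_interest=$170.75
After 10 (withdraw($300)): balance=$1070.75 total_interest=$170.75

Answer: 1070.75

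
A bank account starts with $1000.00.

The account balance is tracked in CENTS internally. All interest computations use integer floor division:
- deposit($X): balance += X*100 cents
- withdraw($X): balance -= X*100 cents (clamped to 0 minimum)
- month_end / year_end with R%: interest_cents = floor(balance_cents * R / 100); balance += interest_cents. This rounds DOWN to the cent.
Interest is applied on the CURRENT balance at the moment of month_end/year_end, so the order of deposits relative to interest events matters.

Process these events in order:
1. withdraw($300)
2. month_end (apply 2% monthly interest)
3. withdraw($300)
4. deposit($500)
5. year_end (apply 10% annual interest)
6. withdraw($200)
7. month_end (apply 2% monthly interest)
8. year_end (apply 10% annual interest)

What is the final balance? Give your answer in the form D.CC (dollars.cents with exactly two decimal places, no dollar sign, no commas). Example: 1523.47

Answer: 903.65

Derivation:
After 1 (withdraw($300)): balance=$700.00 total_interest=$0.00
After 2 (month_end (apply 2% monthly interest)): balance=$714.00 total_interest=$14.00
After 3 (withdraw($300)): balance=$414.00 total_interest=$14.00
After 4 (deposit($500)): balance=$914.00 total_interest=$14.00
After 5 (year_end (apply 10% annual interest)): balance=$1005.40 total_interest=$105.40
After 6 (withdraw($200)): balance=$805.40 total_interest=$105.40
After 7 (month_end (apply 2% monthly interest)): balance=$821.50 total_interest=$121.50
After 8 (year_end (apply 10% annual interest)): balance=$903.65 total_interest=$203.65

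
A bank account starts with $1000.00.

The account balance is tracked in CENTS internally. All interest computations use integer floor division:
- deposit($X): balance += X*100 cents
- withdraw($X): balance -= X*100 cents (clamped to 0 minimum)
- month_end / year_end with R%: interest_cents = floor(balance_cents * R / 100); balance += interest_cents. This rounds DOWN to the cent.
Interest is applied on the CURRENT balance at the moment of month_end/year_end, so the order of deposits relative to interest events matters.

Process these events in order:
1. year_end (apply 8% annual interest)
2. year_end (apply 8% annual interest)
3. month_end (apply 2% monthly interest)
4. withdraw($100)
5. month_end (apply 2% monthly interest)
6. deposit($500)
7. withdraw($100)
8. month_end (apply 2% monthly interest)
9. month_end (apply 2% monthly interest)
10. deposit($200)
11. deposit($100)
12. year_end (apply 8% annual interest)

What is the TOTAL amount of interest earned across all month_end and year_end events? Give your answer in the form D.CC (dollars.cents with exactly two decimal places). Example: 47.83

After 1 (year_end (apply 8% annual interest)): balance=$1080.00 total_interest=$80.00
After 2 (year_end (apply 8% annual interest)): balance=$1166.40 total_interest=$166.40
After 3 (month_end (apply 2% monthly interest)): balance=$1189.72 total_interest=$189.72
After 4 (withdraw($100)): balance=$1089.72 total_interest=$189.72
After 5 (month_end (apply 2% monthly interest)): balance=$1111.51 total_interest=$211.51
After 6 (deposit($500)): balance=$1611.51 total_interest=$211.51
After 7 (withdraw($100)): balance=$1511.51 total_interest=$211.51
After 8 (month_end (apply 2% monthly interest)): balance=$1541.74 total_interest=$241.74
After 9 (month_end (apply 2% monthly interest)): balance=$1572.57 total_interest=$272.57
After 10 (deposit($200)): balance=$1772.57 total_interest=$272.57
After 11 (deposit($100)): balance=$1872.57 total_interest=$272.57
After 12 (year_end (apply 8% annual interest)): balance=$2022.37 total_interest=$422.37

Answer: 422.37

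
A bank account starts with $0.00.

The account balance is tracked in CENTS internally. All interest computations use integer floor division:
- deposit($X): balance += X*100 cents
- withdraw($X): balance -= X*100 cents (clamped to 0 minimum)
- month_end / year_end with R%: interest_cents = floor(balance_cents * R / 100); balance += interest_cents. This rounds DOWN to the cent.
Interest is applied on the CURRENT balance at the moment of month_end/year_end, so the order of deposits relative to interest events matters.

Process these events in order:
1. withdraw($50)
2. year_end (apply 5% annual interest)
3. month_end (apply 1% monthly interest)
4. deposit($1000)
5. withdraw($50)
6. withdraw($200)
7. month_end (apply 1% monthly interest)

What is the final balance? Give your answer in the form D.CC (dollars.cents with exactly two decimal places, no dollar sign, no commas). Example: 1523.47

Answer: 757.50

Derivation:
After 1 (withdraw($50)): balance=$0.00 total_interest=$0.00
After 2 (year_end (apply 5% annual interest)): balance=$0.00 total_interest=$0.00
After 3 (month_end (apply 1% monthly interest)): balance=$0.00 total_interest=$0.00
After 4 (deposit($1000)): balance=$1000.00 total_interest=$0.00
After 5 (withdraw($50)): balance=$950.00 total_interest=$0.00
After 6 (withdraw($200)): balance=$750.00 total_interest=$0.00
After 7 (month_end (apply 1% monthly interest)): balance=$757.50 total_interest=$7.50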